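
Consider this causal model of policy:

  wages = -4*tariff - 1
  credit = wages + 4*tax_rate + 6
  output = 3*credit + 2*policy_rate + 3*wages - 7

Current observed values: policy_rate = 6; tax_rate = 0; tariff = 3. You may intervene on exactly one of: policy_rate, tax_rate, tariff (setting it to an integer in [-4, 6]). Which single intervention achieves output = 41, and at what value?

Intervening on policy_rate: output = 2*policy_rate - 67. Reaching 41 requires policy_rate = 54, outside [-4, 6].
Intervening on tax_rate: output = 12*tax_rate - 55. Reaching 41 requires tax_rate = 8, outside [-4, 6].
Intervening on tariff: with other inputs at their observed values, output = -24*tariff + 17. Solving for 41 gives tariff = -1, within [-4, 6].

set tariff = -1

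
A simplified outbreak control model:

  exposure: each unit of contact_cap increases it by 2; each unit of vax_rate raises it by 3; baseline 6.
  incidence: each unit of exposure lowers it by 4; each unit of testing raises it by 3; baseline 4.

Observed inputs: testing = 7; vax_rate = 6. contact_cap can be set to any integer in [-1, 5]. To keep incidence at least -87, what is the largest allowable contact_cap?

Substituting into the exposure equation gives exposure = 2*contact_cap + 24.
So incidence = -8*contact_cap - 71.
Require -8*contact_cap - 71 ≥ -87, so contact_cap ≤ 2.
The largest integer in [-1, 5] satisfying this is 2.

contact_cap = 2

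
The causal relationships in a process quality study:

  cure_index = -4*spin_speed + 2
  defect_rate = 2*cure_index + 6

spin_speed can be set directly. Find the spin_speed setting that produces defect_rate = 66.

spin_speed = -7

Substituting into the defect_rate equation gives defect_rate = -8*spin_speed + 10.
Solve -8*spin_speed + 10 = 66: spin_speed = (66 - 10) / -8 = -7.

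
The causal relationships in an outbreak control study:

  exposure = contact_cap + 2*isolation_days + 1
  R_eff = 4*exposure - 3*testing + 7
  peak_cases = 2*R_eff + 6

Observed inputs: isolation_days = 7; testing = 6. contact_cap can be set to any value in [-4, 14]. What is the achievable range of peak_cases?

72 to 216

Substituting into the exposure equation gives exposure = contact_cap + 15.
R_eff becomes 4*contact_cap + 49.
Substituting into the peak_cases equation gives peak_cases = 8*contact_cap + 104.
Linear in contact_cap, so extremes are at the endpoints: contact_cap = -4 gives peak_cases = 72; contact_cap = 14 gives peak_cases = 216.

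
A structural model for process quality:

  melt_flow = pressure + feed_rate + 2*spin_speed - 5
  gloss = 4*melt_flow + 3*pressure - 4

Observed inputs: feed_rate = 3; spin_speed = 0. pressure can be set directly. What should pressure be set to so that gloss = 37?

Substituting into the melt_flow equation gives melt_flow = pressure - 2.
Substituting into the gloss equation gives gloss = 7*pressure - 12.
Solve 7*pressure - 12 = 37: pressure = (37 + 12) / 7 = 7.

pressure = 7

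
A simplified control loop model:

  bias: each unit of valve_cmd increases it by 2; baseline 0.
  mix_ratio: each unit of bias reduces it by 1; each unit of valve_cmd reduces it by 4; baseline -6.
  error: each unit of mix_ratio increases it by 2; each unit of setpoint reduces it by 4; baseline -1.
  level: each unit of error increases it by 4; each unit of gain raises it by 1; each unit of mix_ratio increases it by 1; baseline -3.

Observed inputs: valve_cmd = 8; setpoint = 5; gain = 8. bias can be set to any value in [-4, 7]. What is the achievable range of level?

-484 to -385

Intervening on bias fixes its value directly, overriding its dependence on valve_cmd.
Substituting into the mix_ratio equation gives mix_ratio = -bias - 38.
Substituting into the error equation gives error = -2*bias - 97.
level becomes -9*bias - 421.
Linear in bias, so extremes are at the endpoints: bias = -4 gives level = -385; bias = 7 gives level = -484.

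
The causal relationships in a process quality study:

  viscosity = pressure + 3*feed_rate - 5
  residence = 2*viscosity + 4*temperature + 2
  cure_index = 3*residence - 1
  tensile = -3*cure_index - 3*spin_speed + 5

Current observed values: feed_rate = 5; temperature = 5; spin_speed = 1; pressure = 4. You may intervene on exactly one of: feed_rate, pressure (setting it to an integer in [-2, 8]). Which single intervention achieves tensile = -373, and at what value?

Intervening on feed_rate: tensile = -54*feed_rate - 175. Reaching -373 requires feed_rate = 11/3, not an integer.
Intervening on pressure: with other inputs at their observed values, tensile = -18*pressure - 373. Solving for -373 gives pressure = 0, within [-2, 8].

set pressure = 0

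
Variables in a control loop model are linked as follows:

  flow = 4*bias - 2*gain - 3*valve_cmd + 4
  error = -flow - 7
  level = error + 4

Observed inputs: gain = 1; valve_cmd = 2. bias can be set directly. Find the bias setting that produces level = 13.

bias = -3

Substituting into the flow equation gives flow = 4*bias - 4.
Substituting into the error equation gives error = -4*bias - 3.
So level = -4*bias + 1.
Solve -4*bias + 1 = 13: bias = (13 - 1) / -4 = -3.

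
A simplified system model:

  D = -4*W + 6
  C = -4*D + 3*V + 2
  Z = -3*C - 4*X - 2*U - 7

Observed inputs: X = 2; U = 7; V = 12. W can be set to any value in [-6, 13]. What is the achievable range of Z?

Substituting into the C equation gives C = 16*W + 14.
So Z = -48*W - 71.
Linear in W, so extremes are at the endpoints: W = -6 gives Z = 217; W = 13 gives Z = -695.

-695 to 217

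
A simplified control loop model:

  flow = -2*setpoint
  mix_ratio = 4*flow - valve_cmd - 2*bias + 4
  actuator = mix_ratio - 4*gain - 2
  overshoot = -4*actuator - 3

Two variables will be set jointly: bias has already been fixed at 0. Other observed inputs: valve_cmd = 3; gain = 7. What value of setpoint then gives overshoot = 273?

setpoint = 5

With bias held at 0:
Substituting into the mix_ratio equation gives mix_ratio = -8*setpoint + 1.
So actuator = -8*setpoint - 29.
Substituting into the overshoot equation gives overshoot = 32*setpoint + 113.
Solve 32*setpoint + 113 = 273: setpoint = (273 - 113) / 32 = 5.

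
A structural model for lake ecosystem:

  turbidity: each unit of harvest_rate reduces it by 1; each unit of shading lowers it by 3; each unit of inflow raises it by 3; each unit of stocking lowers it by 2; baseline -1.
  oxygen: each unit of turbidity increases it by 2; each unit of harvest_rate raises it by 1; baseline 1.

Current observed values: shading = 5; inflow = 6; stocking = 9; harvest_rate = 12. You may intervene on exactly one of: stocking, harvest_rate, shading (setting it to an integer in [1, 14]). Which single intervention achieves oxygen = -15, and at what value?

Intervening on stocking: with other inputs at their observed values, oxygen = -4*stocking - 7. Solving for -15 gives stocking = 2, within [1, 14].
Intervening on harvest_rate: oxygen = -harvest_rate - 31. Reaching -15 requires harvest_rate = -16, outside [1, 14].
Intervening on shading: oxygen = -6*shading - 13. Reaching -15 requires shading = 1/3, not an integer.

set stocking = 2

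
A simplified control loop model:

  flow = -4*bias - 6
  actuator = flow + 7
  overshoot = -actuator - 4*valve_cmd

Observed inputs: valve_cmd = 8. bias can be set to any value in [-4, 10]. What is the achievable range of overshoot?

-49 to 7

Substituting into the actuator equation gives actuator = -4*bias + 1.
So overshoot = 4*bias - 33.
Linear in bias, so extremes are at the endpoints: bias = -4 gives overshoot = -49; bias = 10 gives overshoot = 7.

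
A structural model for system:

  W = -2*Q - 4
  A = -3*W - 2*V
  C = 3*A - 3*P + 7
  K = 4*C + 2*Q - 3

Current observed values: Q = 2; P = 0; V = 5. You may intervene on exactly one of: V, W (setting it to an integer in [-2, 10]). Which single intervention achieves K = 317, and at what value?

set V = 0

Intervening on V: with other inputs at their observed values, K = -24*V + 317. Solving for 317 gives V = 0, within [-2, 10].
Intervening on W: K = -36*W - 91. Reaching 317 requires W = -34/3, not an integer.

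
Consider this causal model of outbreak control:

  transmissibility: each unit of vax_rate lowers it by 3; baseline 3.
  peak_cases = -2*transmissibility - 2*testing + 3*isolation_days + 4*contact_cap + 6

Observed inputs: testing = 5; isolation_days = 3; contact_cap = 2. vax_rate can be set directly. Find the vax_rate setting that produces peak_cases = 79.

vax_rate = 12

Substituting into the peak_cases equation gives peak_cases = 6*vax_rate + 7.
Solve 6*vax_rate + 7 = 79: vax_rate = (79 - 7) / 6 = 12.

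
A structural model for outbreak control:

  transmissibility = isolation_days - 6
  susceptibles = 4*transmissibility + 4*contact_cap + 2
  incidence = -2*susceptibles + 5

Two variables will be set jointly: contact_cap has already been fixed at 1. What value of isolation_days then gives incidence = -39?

With contact_cap held at 1:
Substituting into the susceptibles equation gives susceptibles = 4*isolation_days - 18.
Substituting into the incidence equation gives incidence = -8*isolation_days + 41.
Solve -8*isolation_days + 41 = -39: isolation_days = (-39 - 41) / -8 = 10.

isolation_days = 10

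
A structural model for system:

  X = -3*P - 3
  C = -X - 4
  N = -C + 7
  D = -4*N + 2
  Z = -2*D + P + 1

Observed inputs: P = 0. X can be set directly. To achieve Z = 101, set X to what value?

X = 2

Intervening on X fixes its value directly, overriding its dependence on P.
Substituting into the N equation gives N = X + 11.
D becomes -4*X - 42.
Substituting into the Z equation gives Z = 8*X + 85.
Solve 8*X + 85 = 101: X = (101 - 85) / 8 = 2.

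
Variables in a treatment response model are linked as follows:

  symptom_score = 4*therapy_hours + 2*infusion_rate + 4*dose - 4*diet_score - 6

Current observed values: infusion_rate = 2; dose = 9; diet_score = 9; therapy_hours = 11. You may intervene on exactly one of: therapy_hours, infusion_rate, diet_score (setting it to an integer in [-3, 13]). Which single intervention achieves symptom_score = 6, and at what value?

Intervening on therapy_hours: with other inputs at their observed values, symptom_score = 4*therapy_hours - 2. Solving for 6 gives therapy_hours = 2, within [-3, 13].
Intervening on infusion_rate: symptom_score = 2*infusion_rate + 38. Reaching 6 requires infusion_rate = -16, outside [-3, 13].
Intervening on diet_score: symptom_score = -4*diet_score + 78. Reaching 6 requires diet_score = 18, outside [-3, 13].

set therapy_hours = 2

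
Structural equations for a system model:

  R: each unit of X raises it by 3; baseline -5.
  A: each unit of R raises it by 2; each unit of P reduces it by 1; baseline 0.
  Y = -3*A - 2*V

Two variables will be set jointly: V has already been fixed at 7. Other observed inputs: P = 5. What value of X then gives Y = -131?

X = 9

With V held at 7:
Substituting into the A equation gives A = 6*X - 15.
This gives Y = -18*X + 31.
Solve -18*X + 31 = -131: X = (-131 - 31) / -18 = 9.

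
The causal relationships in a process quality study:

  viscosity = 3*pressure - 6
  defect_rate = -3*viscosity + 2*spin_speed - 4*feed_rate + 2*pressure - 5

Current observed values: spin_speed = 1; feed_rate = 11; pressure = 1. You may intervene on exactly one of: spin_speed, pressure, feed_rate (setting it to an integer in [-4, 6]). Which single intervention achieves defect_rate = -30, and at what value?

Intervening on spin_speed: with other inputs at their observed values, defect_rate = 2*spin_speed - 38. Solving for -30 gives spin_speed = 4, within [-4, 6].
Intervening on pressure: defect_rate = -7*pressure - 29. Reaching -30 requires pressure = 1/7, not an integer.
Intervening on feed_rate: defect_rate = -4*feed_rate + 8. Reaching -30 requires feed_rate = 19/2, not an integer.

set spin_speed = 4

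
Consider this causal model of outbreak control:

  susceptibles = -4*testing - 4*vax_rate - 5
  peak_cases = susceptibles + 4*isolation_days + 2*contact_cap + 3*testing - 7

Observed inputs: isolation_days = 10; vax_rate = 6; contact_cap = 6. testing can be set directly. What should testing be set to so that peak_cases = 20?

testing = -4

Substituting into the susceptibles equation gives susceptibles = -4*testing - 29.
peak_cases becomes -testing + 16.
Solve -testing + 16 = 20: testing = (20 - 16) / -1 = -4.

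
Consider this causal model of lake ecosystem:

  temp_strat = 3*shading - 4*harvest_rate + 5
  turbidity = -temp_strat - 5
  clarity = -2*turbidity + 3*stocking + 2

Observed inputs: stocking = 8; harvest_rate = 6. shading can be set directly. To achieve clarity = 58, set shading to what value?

shading = 10

Substituting into the temp_strat equation gives temp_strat = 3*shading - 19.
Substituting into the turbidity equation gives turbidity = -3*shading + 14.
Substituting into the clarity equation gives clarity = 6*shading - 2.
Solve 6*shading - 2 = 58: shading = (58 + 2) / 6 = 10.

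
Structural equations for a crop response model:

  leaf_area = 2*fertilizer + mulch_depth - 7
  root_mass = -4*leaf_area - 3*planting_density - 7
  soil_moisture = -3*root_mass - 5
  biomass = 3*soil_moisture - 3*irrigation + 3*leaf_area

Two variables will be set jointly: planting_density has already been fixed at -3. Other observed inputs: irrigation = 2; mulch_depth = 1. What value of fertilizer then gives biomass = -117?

fertilizer = 2

With planting_density held at -3:
Substituting into the leaf_area equation gives leaf_area = 2*fertilizer - 6.
root_mass becomes -8*fertilizer + 26.
So soil_moisture = 24*fertilizer - 83.
Substituting into the biomass equation gives biomass = 78*fertilizer - 273.
Solve 78*fertilizer - 273 = -117: fertilizer = (-117 + 273) / 78 = 2.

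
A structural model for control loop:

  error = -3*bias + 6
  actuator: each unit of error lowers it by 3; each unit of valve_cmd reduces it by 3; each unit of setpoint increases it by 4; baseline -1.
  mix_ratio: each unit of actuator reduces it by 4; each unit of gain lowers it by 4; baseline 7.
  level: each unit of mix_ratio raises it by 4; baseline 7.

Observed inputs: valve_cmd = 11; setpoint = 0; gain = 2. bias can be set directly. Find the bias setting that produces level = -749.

bias = 11

Substituting into the actuator equation gives actuator = 9*bias - 52.
Substituting into the mix_ratio equation gives mix_ratio = -36*bias + 207.
Substituting into the level equation gives level = -144*bias + 835.
Solve -144*bias + 835 = -749: bias = (-749 - 835) / -144 = 11.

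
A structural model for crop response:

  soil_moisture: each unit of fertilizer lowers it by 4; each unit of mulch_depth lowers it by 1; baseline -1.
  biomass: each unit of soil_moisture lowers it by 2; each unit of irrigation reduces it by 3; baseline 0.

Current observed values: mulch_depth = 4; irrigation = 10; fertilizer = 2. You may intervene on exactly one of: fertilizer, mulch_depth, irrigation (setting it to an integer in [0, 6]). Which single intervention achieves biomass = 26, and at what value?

Intervening on fertilizer: biomass = 8*fertilizer - 20. Reaching 26 requires fertilizer = 23/4, not an integer.
Intervening on mulch_depth: biomass = 2*mulch_depth - 12. Reaching 26 requires mulch_depth = 19, outside [0, 6].
Intervening on irrigation: with other inputs at their observed values, biomass = -3*irrigation + 26. Solving for 26 gives irrigation = 0, within [0, 6].

set irrigation = 0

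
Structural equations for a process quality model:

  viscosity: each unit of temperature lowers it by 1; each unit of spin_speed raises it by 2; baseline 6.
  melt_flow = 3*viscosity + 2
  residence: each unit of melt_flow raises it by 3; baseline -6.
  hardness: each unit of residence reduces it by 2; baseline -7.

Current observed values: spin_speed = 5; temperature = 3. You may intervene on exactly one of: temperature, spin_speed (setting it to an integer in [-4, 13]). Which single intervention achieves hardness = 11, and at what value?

Intervening on temperature: hardness = 18*temperature - 295. Reaching 11 requires temperature = 17, outside [-4, 13].
Intervening on spin_speed: with other inputs at their observed values, hardness = -36*spin_speed - 61. Solving for 11 gives spin_speed = -2, within [-4, 13].

set spin_speed = -2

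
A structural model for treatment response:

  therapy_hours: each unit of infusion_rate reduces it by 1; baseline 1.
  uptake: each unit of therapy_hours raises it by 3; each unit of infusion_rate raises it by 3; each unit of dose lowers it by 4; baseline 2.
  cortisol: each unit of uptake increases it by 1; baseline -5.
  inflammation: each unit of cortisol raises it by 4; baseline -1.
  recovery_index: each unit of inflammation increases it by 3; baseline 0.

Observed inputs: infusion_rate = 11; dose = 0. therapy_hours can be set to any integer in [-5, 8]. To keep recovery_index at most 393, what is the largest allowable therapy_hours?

therapy_hours = 1

Intervening on therapy_hours fixes its value directly, overriding its dependence on infusion_rate.
Substituting into the uptake equation gives uptake = 3*therapy_hours + 35.
Substituting into the cortisol equation gives cortisol = 3*therapy_hours + 30.
Substituting into the inflammation equation gives inflammation = 12*therapy_hours + 119.
Substituting into the recovery_index equation gives recovery_index = 36*therapy_hours + 357.
Require 36*therapy_hours + 357 ≤ 393, so therapy_hours ≤ 1.
The largest integer in [-5, 8] satisfying this is 1.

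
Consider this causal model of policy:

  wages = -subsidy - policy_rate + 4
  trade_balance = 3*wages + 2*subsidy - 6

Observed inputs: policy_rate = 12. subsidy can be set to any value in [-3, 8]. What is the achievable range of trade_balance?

Substituting into the wages equation gives wages = -subsidy - 8.
This gives trade_balance = -subsidy - 30.
Linear in subsidy, so extremes are at the endpoints: subsidy = -3 gives trade_balance = -27; subsidy = 8 gives trade_balance = -38.

-38 to -27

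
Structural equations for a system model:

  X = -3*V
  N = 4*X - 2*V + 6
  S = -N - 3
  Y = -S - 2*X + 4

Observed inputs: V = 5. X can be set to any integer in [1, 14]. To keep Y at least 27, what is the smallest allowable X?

X = 12

Intervening on X fixes its value directly, overriding its dependence on V.
Substituting into the N equation gives N = 4*X - 4.
Substituting into the S equation gives S = -4*X + 1.
Substituting into the Y equation gives Y = 2*X + 3.
Require 2*X + 3 ≥ 27, so X ≥ 12.
The smallest integer in [1, 14] satisfying this is 12.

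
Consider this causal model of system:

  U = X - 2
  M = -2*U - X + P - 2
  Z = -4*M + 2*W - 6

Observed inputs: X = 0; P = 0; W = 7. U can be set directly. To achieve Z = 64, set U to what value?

U = 6

Intervening on U fixes its value directly, overriding its dependence on X.
Substituting into the M equation gives M = -2*U - 2.
So Z = 8*U + 16.
Solve 8*U + 16 = 64: U = (64 - 16) / 8 = 6.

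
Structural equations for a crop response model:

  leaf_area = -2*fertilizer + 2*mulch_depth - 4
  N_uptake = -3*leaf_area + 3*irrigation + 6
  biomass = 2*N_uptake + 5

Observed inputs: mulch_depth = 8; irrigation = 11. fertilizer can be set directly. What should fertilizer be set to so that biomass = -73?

fertilizer = -7

Substituting into the leaf_area equation gives leaf_area = -2*fertilizer + 12.
So N_uptake = 6*fertilizer + 3.
This gives biomass = 12*fertilizer + 11.
Solve 12*fertilizer + 11 = -73: fertilizer = (-73 - 11) / 12 = -7.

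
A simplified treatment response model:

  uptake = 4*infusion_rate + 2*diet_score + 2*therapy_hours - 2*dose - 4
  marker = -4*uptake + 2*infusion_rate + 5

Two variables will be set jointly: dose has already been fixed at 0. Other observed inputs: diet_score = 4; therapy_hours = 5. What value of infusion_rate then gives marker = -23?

infusion_rate = -2

With dose held at 0:
Substituting into the uptake equation gives uptake = 4*infusion_rate + 14.
This gives marker = -14*infusion_rate - 51.
Solve -14*infusion_rate - 51 = -23: infusion_rate = (-23 + 51) / -14 = -2.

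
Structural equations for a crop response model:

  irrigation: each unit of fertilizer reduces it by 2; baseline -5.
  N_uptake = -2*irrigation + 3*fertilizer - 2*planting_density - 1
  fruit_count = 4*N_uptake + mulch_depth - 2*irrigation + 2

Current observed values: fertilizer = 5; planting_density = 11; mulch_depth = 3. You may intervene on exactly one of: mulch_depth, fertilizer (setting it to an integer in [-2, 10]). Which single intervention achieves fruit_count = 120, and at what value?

set mulch_depth = 0

Intervening on mulch_depth: with other inputs at their observed values, fruit_count = mulch_depth + 120. Solving for 120 gives mulch_depth = 0, within [-2, 10].
Intervening on fertilizer: fruit_count = 32*fertilizer - 37. Reaching 120 requires fertilizer = 157/32, not an integer.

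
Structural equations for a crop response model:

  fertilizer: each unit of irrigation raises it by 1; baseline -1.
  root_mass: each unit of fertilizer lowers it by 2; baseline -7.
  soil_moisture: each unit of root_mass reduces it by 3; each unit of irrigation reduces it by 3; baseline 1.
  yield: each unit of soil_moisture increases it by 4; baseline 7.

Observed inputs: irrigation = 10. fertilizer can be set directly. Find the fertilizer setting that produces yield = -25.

fertilizer = 0

Intervening on fertilizer fixes its value directly, overriding its dependence on irrigation.
Substituting into the soil_moisture equation gives soil_moisture = 6*fertilizer - 8.
So yield = 24*fertilizer - 25.
Solve 24*fertilizer - 25 = -25: fertilizer = (-25 + 25) / 24 = 0.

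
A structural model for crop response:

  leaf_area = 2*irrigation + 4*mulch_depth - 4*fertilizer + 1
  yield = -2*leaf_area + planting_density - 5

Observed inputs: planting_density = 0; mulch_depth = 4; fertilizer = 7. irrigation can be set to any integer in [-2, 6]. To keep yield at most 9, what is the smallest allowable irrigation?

Substituting into the leaf_area equation gives leaf_area = 2*irrigation - 11.
So yield = -4*irrigation + 17.
Require -4*irrigation + 17 ≤ 9, so irrigation ≥ 2.
The smallest integer in [-2, 6] satisfying this is 2.

irrigation = 2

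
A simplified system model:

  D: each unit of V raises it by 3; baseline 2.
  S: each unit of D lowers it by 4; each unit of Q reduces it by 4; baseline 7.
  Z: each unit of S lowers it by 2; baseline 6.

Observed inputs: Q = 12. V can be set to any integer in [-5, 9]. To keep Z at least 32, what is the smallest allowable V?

Substituting into the S equation gives S = -12*V - 49.
So Z = 24*V + 104.
Require 24*V + 104 ≥ 32, so V ≥ -3.
The smallest integer in [-5, 9] satisfying this is -3.

V = -3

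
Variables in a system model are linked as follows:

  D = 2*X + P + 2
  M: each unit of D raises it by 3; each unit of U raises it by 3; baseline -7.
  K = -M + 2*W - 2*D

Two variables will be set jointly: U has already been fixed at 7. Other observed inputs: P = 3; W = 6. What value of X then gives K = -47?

X = 2

With U held at 7:
Substituting into the D equation gives D = 2*X + 5.
M becomes 6*X + 29.
Substituting into the K equation gives K = -10*X - 27.
Solve -10*X - 27 = -47: X = (-47 + 27) / -10 = 2.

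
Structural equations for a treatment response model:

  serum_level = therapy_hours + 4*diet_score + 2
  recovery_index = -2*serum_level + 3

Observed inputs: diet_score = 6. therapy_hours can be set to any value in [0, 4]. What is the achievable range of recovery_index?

Substituting into the serum_level equation gives serum_level = therapy_hours + 26.
This gives recovery_index = -2*therapy_hours - 49.
Linear in therapy_hours, so extremes are at the endpoints: therapy_hours = 0 gives recovery_index = -49; therapy_hours = 4 gives recovery_index = -57.

-57 to -49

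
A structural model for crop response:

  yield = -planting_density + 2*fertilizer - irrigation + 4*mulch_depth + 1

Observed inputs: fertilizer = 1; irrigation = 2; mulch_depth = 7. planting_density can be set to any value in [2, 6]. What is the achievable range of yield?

23 to 27

Substituting into the yield equation gives yield = -planting_density + 29.
Linear in planting_density, so extremes are at the endpoints: planting_density = 2 gives yield = 27; planting_density = 6 gives yield = 23.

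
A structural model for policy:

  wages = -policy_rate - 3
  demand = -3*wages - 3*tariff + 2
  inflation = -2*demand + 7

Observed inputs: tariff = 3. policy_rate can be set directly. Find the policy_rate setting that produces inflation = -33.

policy_rate = 6

Substituting into the demand equation gives demand = 3*policy_rate + 2.
So inflation = -6*policy_rate + 3.
Solve -6*policy_rate + 3 = -33: policy_rate = (-33 - 3) / -6 = 6.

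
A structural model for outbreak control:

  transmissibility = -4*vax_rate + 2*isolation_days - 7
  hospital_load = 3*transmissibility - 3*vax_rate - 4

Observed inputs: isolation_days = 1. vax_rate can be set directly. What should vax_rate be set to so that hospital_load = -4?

Substituting into the transmissibility equation gives transmissibility = -4*vax_rate - 5.
So hospital_load = -15*vax_rate - 19.
Solve -15*vax_rate - 19 = -4: vax_rate = (-4 + 19) / -15 = -1.

vax_rate = -1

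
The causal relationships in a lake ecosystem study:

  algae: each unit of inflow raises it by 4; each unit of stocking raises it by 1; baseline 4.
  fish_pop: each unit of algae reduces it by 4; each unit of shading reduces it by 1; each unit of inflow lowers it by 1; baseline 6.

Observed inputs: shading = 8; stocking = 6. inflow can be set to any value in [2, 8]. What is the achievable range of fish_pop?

Substituting into the algae equation gives algae = 4*inflow + 10.
Substituting into the fish_pop equation gives fish_pop = -17*inflow - 42.
Linear in inflow, so extremes are at the endpoints: inflow = 2 gives fish_pop = -76; inflow = 8 gives fish_pop = -178.

-178 to -76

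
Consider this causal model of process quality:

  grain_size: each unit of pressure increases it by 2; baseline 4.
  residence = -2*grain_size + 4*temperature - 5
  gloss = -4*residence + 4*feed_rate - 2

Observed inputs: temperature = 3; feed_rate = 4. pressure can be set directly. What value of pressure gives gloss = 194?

pressure = 11

Substituting into the residence equation gives residence = -4*pressure - 1.
Substituting into the gloss equation gives gloss = 16*pressure + 18.
Solve 16*pressure + 18 = 194: pressure = (194 - 18) / 16 = 11.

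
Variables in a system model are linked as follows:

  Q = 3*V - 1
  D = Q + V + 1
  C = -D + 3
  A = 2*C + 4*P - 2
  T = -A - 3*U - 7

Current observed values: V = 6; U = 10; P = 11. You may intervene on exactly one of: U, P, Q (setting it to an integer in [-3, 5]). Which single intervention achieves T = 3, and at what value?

Intervening on U: T = -3*U - 7. Reaching 3 requires U = -10/3, not an integer.
Intervening on P: with other inputs at their observed values, T = -4*P + 7. Solving for 3 gives P = 1, within [-3, 5].
Intervening on Q: T = 2*Q - 71. Reaching 3 requires Q = 37, outside [-3, 5].

set P = 1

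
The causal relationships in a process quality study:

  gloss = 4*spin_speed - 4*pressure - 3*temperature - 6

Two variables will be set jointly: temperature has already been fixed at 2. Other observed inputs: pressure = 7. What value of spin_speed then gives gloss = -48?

spin_speed = -2

With temperature held at 2:
Substituting into the gloss equation gives gloss = 4*spin_speed - 40.
Solve 4*spin_speed - 40 = -48: spin_speed = (-48 + 40) / 4 = -2.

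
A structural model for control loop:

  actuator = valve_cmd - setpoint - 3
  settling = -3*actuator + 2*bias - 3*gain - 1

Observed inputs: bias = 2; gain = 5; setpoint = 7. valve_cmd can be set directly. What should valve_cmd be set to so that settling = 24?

Substituting into the actuator equation gives actuator = valve_cmd - 10.
settling becomes -3*valve_cmd + 18.
Solve -3*valve_cmd + 18 = 24: valve_cmd = (24 - 18) / -3 = -2.

valve_cmd = -2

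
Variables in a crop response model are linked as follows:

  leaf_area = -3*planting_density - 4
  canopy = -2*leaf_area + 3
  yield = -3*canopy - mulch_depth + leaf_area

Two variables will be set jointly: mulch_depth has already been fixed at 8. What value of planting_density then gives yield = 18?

planting_density = -3

With mulch_depth held at 8:
Substituting into the canopy equation gives canopy = 6*planting_density + 11.
Substituting into the yield equation gives yield = -21*planting_density - 45.
Solve -21*planting_density - 45 = 18: planting_density = (18 + 45) / -21 = -3.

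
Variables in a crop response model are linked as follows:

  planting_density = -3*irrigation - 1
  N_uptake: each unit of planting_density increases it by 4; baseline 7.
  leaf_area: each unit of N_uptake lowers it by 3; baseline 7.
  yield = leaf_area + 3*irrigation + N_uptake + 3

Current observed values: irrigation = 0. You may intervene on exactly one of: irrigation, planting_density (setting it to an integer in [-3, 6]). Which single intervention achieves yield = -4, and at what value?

set planting_density = 0

Intervening on irrigation: yield = 27*irrigation + 4. Reaching -4 requires irrigation = -8/27, not an integer.
Intervening on planting_density: with other inputs at their observed values, yield = -8*planting_density - 4. Solving for -4 gives planting_density = 0, within [-3, 6].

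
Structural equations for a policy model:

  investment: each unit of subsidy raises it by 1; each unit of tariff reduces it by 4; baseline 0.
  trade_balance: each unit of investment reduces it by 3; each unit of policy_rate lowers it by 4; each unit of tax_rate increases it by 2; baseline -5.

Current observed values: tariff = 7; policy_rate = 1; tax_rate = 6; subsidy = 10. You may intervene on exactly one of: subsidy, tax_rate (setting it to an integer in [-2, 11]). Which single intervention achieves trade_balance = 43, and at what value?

Intervening on subsidy: trade_balance = -3*subsidy + 87. Reaching 43 requires subsidy = 44/3, not an integer.
Intervening on tax_rate: with other inputs at their observed values, trade_balance = 2*tax_rate + 45. Solving for 43 gives tax_rate = -1, within [-2, 11].

set tax_rate = -1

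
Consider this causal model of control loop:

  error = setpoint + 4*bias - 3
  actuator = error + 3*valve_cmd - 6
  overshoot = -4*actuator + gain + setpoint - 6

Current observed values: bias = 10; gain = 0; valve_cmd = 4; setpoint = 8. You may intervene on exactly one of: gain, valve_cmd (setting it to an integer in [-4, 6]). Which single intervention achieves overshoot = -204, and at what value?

Intervening on gain: with other inputs at their observed values, overshoot = gain - 202. Solving for -204 gives gain = -2, within [-4, 6].
Intervening on valve_cmd: overshoot = -12*valve_cmd - 154. Reaching -204 requires valve_cmd = 25/6, not an integer.

set gain = -2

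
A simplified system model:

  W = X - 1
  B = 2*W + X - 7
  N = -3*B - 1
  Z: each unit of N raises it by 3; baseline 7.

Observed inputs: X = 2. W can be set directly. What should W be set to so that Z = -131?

Intervening on W fixes its value directly, overriding its dependence on X.
Substituting into the B equation gives B = 2*W - 5.
Substituting into the N equation gives N = -6*W + 14.
Z becomes -18*W + 49.
Solve -18*W + 49 = -131: W = (-131 - 49) / -18 = 10.

W = 10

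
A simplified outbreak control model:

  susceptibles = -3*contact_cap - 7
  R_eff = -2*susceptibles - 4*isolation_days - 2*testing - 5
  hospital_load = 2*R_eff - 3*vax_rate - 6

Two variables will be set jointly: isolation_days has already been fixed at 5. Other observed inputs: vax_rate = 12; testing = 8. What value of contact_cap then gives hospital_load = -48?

With isolation_days held at 5:
Substituting into the R_eff equation gives R_eff = 6*contact_cap - 27.
This gives hospital_load = 12*contact_cap - 96.
Solve 12*contact_cap - 96 = -48: contact_cap = (-48 + 96) / 12 = 4.

contact_cap = 4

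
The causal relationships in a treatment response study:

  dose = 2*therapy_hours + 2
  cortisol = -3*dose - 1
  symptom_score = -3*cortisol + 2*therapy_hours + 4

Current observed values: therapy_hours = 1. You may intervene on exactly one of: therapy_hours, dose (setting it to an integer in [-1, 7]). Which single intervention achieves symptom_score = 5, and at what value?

Intervening on therapy_hours: with other inputs at their observed values, symptom_score = 20*therapy_hours + 25. Solving for 5 gives therapy_hours = -1, within [-1, 7].
Intervening on dose: symptom_score = 9*dose + 9. Reaching 5 requires dose = -4/9, not an integer.

set therapy_hours = -1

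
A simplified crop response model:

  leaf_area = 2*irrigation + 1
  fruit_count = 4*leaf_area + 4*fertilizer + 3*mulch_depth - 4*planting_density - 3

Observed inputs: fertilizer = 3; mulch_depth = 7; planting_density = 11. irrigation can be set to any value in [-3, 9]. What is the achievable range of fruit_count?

Substituting into the fruit_count equation gives fruit_count = 8*irrigation - 10.
Linear in irrigation, so extremes are at the endpoints: irrigation = -3 gives fruit_count = -34; irrigation = 9 gives fruit_count = 62.

-34 to 62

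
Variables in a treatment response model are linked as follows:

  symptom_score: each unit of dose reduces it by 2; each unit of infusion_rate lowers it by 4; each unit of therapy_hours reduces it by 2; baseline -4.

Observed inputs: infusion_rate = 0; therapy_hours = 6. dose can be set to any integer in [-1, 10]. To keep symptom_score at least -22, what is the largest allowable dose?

Substituting into the symptom_score equation gives symptom_score = -2*dose - 16.
Require -2*dose - 16 ≥ -22, so dose ≤ 3.
The largest integer in [-1, 10] satisfying this is 3.

dose = 3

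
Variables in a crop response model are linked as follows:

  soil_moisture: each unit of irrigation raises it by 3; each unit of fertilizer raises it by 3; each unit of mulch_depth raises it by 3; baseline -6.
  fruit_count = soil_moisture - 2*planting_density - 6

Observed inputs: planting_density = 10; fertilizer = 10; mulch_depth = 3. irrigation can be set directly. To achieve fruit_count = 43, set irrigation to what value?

irrigation = 12

Substituting into the soil_moisture equation gives soil_moisture = 3*irrigation + 33.
Substituting into the fruit_count equation gives fruit_count = 3*irrigation + 7.
Solve 3*irrigation + 7 = 43: irrigation = (43 - 7) / 3 = 12.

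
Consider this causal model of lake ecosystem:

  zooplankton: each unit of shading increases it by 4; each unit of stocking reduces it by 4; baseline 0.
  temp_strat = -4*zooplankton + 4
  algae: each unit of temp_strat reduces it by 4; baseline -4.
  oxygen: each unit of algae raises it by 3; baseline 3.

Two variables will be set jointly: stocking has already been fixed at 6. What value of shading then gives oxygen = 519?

shading = 9

With stocking held at 6:
Substituting into the zooplankton equation gives zooplankton = 4*shading - 24.
temp_strat becomes -16*shading + 100.
So algae = 64*shading - 404.
Substituting into the oxygen equation gives oxygen = 192*shading - 1209.
Solve 192*shading - 1209 = 519: shading = (519 + 1209) / 192 = 9.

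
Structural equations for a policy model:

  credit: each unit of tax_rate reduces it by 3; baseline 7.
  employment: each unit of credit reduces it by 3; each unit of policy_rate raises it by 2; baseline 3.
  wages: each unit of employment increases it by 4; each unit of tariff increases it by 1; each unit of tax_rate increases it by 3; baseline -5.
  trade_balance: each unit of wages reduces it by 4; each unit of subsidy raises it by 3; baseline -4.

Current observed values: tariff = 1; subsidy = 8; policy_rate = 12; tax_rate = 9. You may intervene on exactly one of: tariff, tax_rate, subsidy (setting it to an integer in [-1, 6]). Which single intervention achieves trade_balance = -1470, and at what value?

Intervening on tariff: trade_balance = -4*tariff - 1460. Reaching -1470 requires tariff = 5/2, not an integer.
Intervening on tax_rate: trade_balance = -156*tax_rate - 60. Reaching -1470 requires tax_rate = 235/26, not an integer.
Intervening on subsidy: with other inputs at their observed values, trade_balance = 3*subsidy - 1488. Solving for -1470 gives subsidy = 6, within [-1, 6].

set subsidy = 6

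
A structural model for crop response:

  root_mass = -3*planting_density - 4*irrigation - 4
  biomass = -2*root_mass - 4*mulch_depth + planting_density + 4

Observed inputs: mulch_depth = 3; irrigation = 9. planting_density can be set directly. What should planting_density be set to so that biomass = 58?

planting_density = -2

Substituting into the root_mass equation gives root_mass = -3*planting_density - 40.
So biomass = 7*planting_density + 72.
Solve 7*planting_density + 72 = 58: planting_density = (58 - 72) / 7 = -2.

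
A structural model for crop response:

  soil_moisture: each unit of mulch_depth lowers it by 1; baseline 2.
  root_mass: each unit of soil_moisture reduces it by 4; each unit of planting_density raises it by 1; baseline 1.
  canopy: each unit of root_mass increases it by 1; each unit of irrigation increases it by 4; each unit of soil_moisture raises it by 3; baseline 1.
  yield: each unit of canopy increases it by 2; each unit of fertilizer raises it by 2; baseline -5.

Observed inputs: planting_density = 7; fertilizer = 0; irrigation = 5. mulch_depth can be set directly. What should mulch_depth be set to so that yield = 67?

Substituting into the root_mass equation gives root_mass = 4*mulch_depth.
Substituting into the canopy equation gives canopy = mulch_depth + 27.
Substituting into the yield equation gives yield = 2*mulch_depth + 49.
Solve 2*mulch_depth + 49 = 67: mulch_depth = (67 - 49) / 2 = 9.

mulch_depth = 9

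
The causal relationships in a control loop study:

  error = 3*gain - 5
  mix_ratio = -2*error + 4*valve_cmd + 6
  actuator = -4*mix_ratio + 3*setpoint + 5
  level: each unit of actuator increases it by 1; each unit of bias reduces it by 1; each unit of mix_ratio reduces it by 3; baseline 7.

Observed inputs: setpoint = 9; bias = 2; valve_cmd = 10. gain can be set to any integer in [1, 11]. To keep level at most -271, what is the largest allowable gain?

gain = 2

Substituting into the mix_ratio equation gives mix_ratio = -6*gain + 56.
This gives actuator = 24*gain - 192.
This gives level = 42*gain - 355.
Require 42*gain - 355 ≤ -271, so gain ≤ 2.
The largest integer in [1, 11] satisfying this is 2.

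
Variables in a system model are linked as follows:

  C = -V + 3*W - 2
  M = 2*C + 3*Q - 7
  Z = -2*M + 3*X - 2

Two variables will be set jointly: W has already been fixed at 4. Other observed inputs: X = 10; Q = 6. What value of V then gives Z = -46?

With W held at 4:
Substituting into the C equation gives C = -V + 10.
M becomes -2*V + 31.
Z becomes 4*V - 34.
Solve 4*V - 34 = -46: V = (-46 + 34) / 4 = -3.

V = -3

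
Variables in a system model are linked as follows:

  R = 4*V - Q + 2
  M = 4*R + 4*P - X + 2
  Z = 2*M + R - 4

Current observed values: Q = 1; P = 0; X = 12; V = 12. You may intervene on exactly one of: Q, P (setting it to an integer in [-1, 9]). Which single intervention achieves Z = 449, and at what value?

Intervening on Q: Z = -9*Q + 426. Reaching 449 requires Q = -23/9, not an integer.
Intervening on P: with other inputs at their observed values, Z = 8*P + 417. Solving for 449 gives P = 4, within [-1, 9].

set P = 4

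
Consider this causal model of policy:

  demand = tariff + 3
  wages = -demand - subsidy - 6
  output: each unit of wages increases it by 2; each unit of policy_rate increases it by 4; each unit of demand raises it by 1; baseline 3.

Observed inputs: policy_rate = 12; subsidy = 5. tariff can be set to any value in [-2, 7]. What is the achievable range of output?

Substituting into the wages equation gives wages = -tariff - 14.
This gives output = -tariff + 26.
Linear in tariff, so extremes are at the endpoints: tariff = -2 gives output = 28; tariff = 7 gives output = 19.

19 to 28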